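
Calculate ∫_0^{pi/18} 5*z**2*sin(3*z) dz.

-10/27 - 5*sqrt(3)*pi**2/1944 + 5*pi/162 + 5*sqrt(3)/27

Integrate by parts twice (u = z^2, dv = 5*sin(3*z) dz).
An antiderivative is F(z) = -5*z**2*cos(3*z)/3 + 10*z*sin(3*z)/9 + 10*cos(3*z)/27.
Then F(pi/18) - F(0) = (-5*sqrt(3)*pi**2/1944 + 5*pi/162 + 5*sqrt(3)/27) - (10/27) = -10/27 - 5*sqrt(3)*pi**2/1944 + 5*pi/162 + 5*sqrt(3)/27.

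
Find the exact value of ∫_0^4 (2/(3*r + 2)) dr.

An antiderivative is F(r) = 2*log(3*r + 2)/3.
Then F(4) - F(0) = (2*log(14)/3) - (2*log(2)/3) = 2*log(7)/3.

2*log(7)/3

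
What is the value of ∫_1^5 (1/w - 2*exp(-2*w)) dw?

An antiderivative is F(w) = log(w) + exp(-2*w).
Then F(5) - F(1) = (exp(-10) + log(5)) - (exp(-2)) = -exp(-2) + exp(-10) + log(5).

-exp(-2) + exp(-10) + log(5)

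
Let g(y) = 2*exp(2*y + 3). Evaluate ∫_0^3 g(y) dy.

Let u = 2*y + 3, so du = 2 dy. When y = 0, u = 3; when y = 3, u = 9.
The integral becomes ∫ exp(u) du from 3 to 9, with antiderivative exp(u).
Back in y: F(y) = exp(2*y + 3).
Then F(3) - F(0) = (exp(9)) - (exp(3)) = -exp(3) + exp(9).

-exp(3) + exp(9)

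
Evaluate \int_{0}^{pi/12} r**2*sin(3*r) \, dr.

-2/27 - sqrt(2)*pi**2/864 + sqrt(2)*pi/108 + sqrt(2)/27

Integrate by parts twice (u = r^2, dv = sin(3*r) dr).
An antiderivative is F(r) = -r**2*cos(3*r)/3 + 2*r*sin(3*r)/9 + 2*cos(3*r)/27.
Then F(pi/12) - F(0) = (sqrt(2)*(-pi**2 + 8*pi + 32)/864) - (2/27) = -2/27 - sqrt(2)*pi**2/864 + sqrt(2)*pi/108 + sqrt(2)/27.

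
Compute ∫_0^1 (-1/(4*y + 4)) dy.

An antiderivative is F(y) = -log(4*y + 4)/4.
Then F(1) - F(0) = (-3*log(2)/4) - (-log(2)/2) = -log(2)/4.

-log(2)/4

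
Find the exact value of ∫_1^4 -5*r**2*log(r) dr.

Integrate by parts once (u = ln r, dv = -5*r**2 dr).
An antiderivative is F(r) = -5*r**3*(3*log(r) - 1)/9.
Then F(4) - F(1) = (320/9 - 640*log(2)/3) - (5/9) = 35 - 640*log(2)/3.

35 - 640*log(2)/3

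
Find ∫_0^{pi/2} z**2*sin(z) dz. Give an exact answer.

-2 + pi

Integrate by parts twice (u = z^2, dv = sin(z) dz).
An antiderivative is F(z) = -z**2*cos(z) + 2*z*sin(z) + 2*cos(z).
Then F(pi/2) - F(0) = (pi) - (2) = -2 + pi.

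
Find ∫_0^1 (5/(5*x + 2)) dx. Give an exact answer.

Let u = 5*x + 2, so du = 5 dx. When x = 0, u = 2; when x = 1, u = 7.
The integral becomes ∫ 1/u du from 2 to 7, with antiderivative log(u).
Back in x: F(x) = log(5*x + 2).
Then F(1) - F(0) = (log(7)) - (log(2)) = log(7/2).

log(7/2)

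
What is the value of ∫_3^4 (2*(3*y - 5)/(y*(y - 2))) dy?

-5*log(3) + 11*log(2)

Factor the denominator: y**2 - 2*y = y(y - 2).
Partial fractions: 2*(3*y - 5)/(y*(y - 2)) = 5/y + 1/(y - 2).
An antiderivative is F(y) = 5*log(y) + log(y - 2).
Then F(4) - F(3) = (11*log(2)) - (5*log(3)) = -5*log(3) + 11*log(2).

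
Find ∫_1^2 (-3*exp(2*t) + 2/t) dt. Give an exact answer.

An antiderivative is F(t) = -3*exp(2*t)/2 + 2*log(t).
Then F(2) - F(1) = (-3*exp(4)/2 + log(4)) - (-3*exp(2)/2) = -3*exp(4)/2 + log(4) + 3*exp(2)/2.

-3*exp(4)/2 + log(4) + 3*exp(2)/2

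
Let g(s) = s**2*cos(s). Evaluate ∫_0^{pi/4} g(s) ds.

Integrate by parts twice (u = s^2, dv = cos(s) ds).
An antiderivative is F(s) = s**2*sin(s) + 2*s*cos(s) - 2*sin(s).
Then F(pi/4) - F(0) = (sqrt(2)*(-32 + pi**2 + 8*pi)/32) - (0) = sqrt(2)*(-32 + pi**2 + 8*pi)/32.

sqrt(2)*(-32 + pi**2 + 8*pi)/32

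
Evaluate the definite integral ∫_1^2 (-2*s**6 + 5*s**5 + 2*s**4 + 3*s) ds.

By the power rule, an antiderivative is F(s) = -2*s**7/7 + 5*s**6/6 + 2*s**5/5 + 3*s**2/2.
Then F(2) - F(1) = (3734/105) - (257/105) = 1159/35.

1159/35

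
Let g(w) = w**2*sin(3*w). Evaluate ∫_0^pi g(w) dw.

-4/27 + pi**2/3

Integrate by parts twice (u = w^2, dv = sin(3*w) dw).
An antiderivative is F(w) = -w**2*cos(3*w)/3 + 2*w*sin(3*w)/9 + 2*cos(3*w)/27.
Then F(pi) - F(0) = (-2/27 + pi**2/3) - (2/27) = -4/27 + pi**2/3.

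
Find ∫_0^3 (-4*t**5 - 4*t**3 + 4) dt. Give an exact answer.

By the power rule, an antiderivative is F(t) = -2*t**6/3 - t**4 + 4*t.
Then F(3) - F(0) = (-555) - (0) = -555.

-555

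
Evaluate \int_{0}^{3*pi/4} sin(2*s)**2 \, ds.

3*pi/8

Use the identity sin^2(2*s) = (1 - cos(4*s))/2.
An antiderivative is F(s) = s/2 - sin(4*s)/8.
Then F(3*pi/4) - F(0) = (3*pi/8) - (0) = 3*pi/8.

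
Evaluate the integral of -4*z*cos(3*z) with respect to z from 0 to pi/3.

Integrate by parts once (u = z, dv = -4*cos(3*z) dz).
An antiderivative is F(z) = -4*z*sin(3*z)/3 - 4*cos(3*z)/9.
Then F(pi/3) - F(0) = (4/9) - (-4/9) = 8/9.

8/9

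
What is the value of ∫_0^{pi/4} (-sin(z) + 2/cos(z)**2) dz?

An antiderivative is F(z) = cos(z) + 2*tan(z).
Then F(pi/4) - F(0) = (sqrt(2)/2 + 2) - (1) = sqrt(2)/2 + 1.

sqrt(2)/2 + 1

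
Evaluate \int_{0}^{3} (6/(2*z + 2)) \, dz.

Let u = 2*z + 2, so du = 2 dz. When z = 0, u = 2; when z = 3, u = 8.
The integral becomes 3·∫ 1/u du from 2 to 8, with antiderivative 3*log(u).
Back in z: F(z) = 3*log(2*z + 2).
Then F(3) - F(0) = (9*log(2)) - (log(8)) = log(64).

log(64)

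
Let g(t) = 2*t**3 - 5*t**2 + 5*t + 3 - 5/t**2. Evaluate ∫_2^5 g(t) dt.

339/2

By the power rule, an antiderivative is F(t) = t**4/2 - 5*t**3/3 + 5*t**2/2 + 3*t + 5/t.
Then F(5) - F(2) = (548/3) - (79/6) = 339/2.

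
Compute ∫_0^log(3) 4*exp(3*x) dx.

Let u = exp(x), so du = exp(x) dx. When x = 0, u = 1; when x = log(3), u = 3.
The integral becomes 4·∫ u**2 du from 1 to 3, with antiderivative 4*u**3/3.
Back in x: F(x) = 4*exp(3*x)/3.
Then F(log(3)) - F(0) = (36) - (4/3) = 104/3.

104/3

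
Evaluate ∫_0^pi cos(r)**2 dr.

Use the identity cos^2(r) = (1 + cos(2*r))/2.
An antiderivative is F(r) = r/2 + sin(2*r)/4.
Then F(pi) - F(0) = (pi/2) - (0) = pi/2.

pi/2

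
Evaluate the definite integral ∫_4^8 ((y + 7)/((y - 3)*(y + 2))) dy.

log(15)

Factor the denominator: y**2 - y - 6 = (y + 2)(y - 3).
Partial fractions: (y + 7)/((y - 3)*(y + 2)) = -1/(y + 2) + 2/(y - 3).
An antiderivative is F(y) = 2*log(y - 3) - log(y + 2).
Then F(8) - F(4) = (log(5/2)) - (-log(6)) = log(15).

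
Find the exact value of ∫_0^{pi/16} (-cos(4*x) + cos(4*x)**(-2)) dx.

1/4 - sqrt(2)/8

An antiderivative is F(x) = -sin(4*x)/4 + tan(4*x)/4.
Then F(pi/16) - F(0) = (1/4 - sqrt(2)/8) - (0) = 1/4 - sqrt(2)/8.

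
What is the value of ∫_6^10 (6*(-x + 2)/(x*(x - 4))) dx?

Factor the denominator: x**2 - 4*x = x(x - 4).
Partial fractions: 6*(-x + 2)/(x*(x - 4)) = -3/x - 3/(x - 4).
An antiderivative is F(x) = -3*log(x) - 3*log(x - 4).
Then F(10) - F(6) = (-3*log(5) - 6*log(2) - 3*log(3)) - (-6*log(2) - 3*log(3)) = -3*log(5).

-3*log(5)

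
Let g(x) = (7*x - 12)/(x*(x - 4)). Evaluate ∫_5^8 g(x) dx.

Factor the denominator: x**2 - 4*x = x(x - 4).
Partial fractions: (7*x - 12)/(x*(x - 4)) = 3/x + 4/(x - 4).
An antiderivative is F(x) = 3*log(x) + 4*log(x - 4).
Then F(8) - F(5) = (17*log(2)) - (3*log(5)) = -3*log(5) + 17*log(2).

-3*log(5) + 17*log(2)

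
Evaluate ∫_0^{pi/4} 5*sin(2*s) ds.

An antiderivative is F(s) = -5*cos(2*s)/2.
Then F(pi/4) - F(0) = (0) - (-5/2) = 5/2.

5/2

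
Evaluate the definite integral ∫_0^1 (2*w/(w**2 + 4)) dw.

Let u = w**2 + 4, so du = 2*w dw. When w = 0, u = 4; when w = 1, u = 5.
The integral becomes ∫ 1/u du from 4 to 5, with antiderivative log(u).
Back in w: F(w) = log(w**2 + 4).
Then F(1) - F(0) = (log(5)) - (log(4)) = log(5/4).

log(5/4)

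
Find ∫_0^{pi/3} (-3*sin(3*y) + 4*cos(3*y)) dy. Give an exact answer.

An antiderivative is F(y) = 4*sin(3*y)/3 + cos(3*y).
Then F(pi/3) - F(0) = (-1) - (1) = -2.

-2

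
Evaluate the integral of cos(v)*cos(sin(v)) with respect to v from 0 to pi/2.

sin(1)

Let u = sin(v), so du = cos(v) dv. When v = 0, u = 0; when v = pi/2, u = 1.
The integral becomes ∫ cos(u) du from 0 to 1, with antiderivative sin(u).
Back in v: F(v) = sin(sin(v)).
Then F(pi/2) - F(0) = (sin(1)) - (0) = sin(1).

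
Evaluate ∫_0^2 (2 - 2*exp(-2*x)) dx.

exp(-4) + 3

An antiderivative is F(x) = 2*x + exp(-2*x).
Then F(2) - F(0) = (exp(-4) + 4) - (1) = exp(-4) + 3.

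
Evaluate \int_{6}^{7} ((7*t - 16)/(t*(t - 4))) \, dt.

-7*log(2) - log(3) + 4*log(7)

Factor the denominator: t**2 - 4*t = t(t - 4).
Partial fractions: (7*t - 16)/(t*(t - 4)) = 4/t + 3/(t - 4).
An antiderivative is F(t) = 4*log(t) + 3*log(t - 4).
Then F(7) - F(6) = (3*log(3) + 4*log(7)) - (4*log(3) + 7*log(2)) = -7*log(2) - log(3) + 4*log(7).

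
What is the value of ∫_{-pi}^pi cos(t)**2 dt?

Use the identity cos^2(t) = (1 + cos(2*t))/2.
An antiderivative is F(t) = t/2 + sin(2*t)/4.
Then F(pi) - F(-pi) = (pi/2) - (-pi/2) = pi.

pi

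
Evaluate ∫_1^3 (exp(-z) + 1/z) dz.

An antiderivative is F(z) = log(z) - exp(-z).
Then F(3) - F(1) = (-exp(-3) + log(3)) - (-exp(-1)) = -exp(-3) + exp(-1) + log(3).

-exp(-3) + exp(-1) + log(3)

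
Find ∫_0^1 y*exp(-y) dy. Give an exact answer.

1 - 2*exp(-1)

Integrate by parts once (u = y, dv = exp(-y) dy).
An antiderivative is F(y) = (-y - 1)*exp(-y).
Then F(1) - F(0) = (-2*exp(-1)) - (-1) = 1 - 2*exp(-1).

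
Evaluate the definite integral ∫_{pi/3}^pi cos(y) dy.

An antiderivative is F(y) = sin(y).
Then F(pi) - F(pi/3) = (0) - (sqrt(3)/2) = -sqrt(3)/2.

-sqrt(3)/2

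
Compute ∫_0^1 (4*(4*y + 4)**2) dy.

448/3

Let u = 4*y + 4, so du = 4 dy. When y = 0, u = 4; when y = 1, u = 8.
The integral becomes ∫ u**2 du from 4 to 8, with antiderivative u**3/3.
Back in y: F(y) = (4*y + 4)**3/3.
Then F(1) - F(0) = (512/3) - (64/3) = 448/3.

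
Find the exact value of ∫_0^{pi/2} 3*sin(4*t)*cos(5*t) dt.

Use the identity sin(4*t)cos(5*t) = [sin(9*t) + sin(-t)]/2.
An antiderivative is F(t) = 3*cos(t)/2 - cos(9*t)/6.
Then F(pi/2) - F(0) = (0) - (4/3) = -4/3.

-4/3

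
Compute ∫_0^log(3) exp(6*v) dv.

Let u = exp(v), so du = exp(v) dv. When v = 0, u = 1; when v = log(3), u = 3.
The integral becomes ∫ u**5 du from 1 to 3, with antiderivative u**6/6.
Back in v: F(v) = exp(6*v)/6.
Then F(log(3)) - F(0) = (243/2) - (1/6) = 364/3.

364/3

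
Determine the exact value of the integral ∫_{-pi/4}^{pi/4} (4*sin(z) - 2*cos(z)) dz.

An antiderivative is F(z) = -2*sin(z) - 4*cos(z).
Then F(pi/4) - F(-pi/4) = (-3*sqrt(2)) - (-sqrt(2)) = -2*sqrt(2).

-2*sqrt(2)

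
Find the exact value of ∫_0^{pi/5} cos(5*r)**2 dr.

pi/10

Use the identity cos^2(5*r) = (1 + cos(10*r))/2.
An antiderivative is F(r) = r/2 + sin(10*r)/20.
Then F(pi/5) - F(0) = (pi/10) - (0) = pi/10.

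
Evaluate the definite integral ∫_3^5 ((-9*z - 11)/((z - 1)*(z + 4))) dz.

-10*log(3) - 4*log(2) + 5*log(7)

Factor the denominator: z**2 + 3*z - 4 = (z + 4)(z - 1).
Partial fractions: (-9*z - 11)/((z - 1)*(z + 4)) = -5/(z + 4) - 4/(z - 1).
An antiderivative is F(z) = -4*log(z - 1) - 5*log(z + 4).
Then F(5) - F(3) = (-10*log(3) - 8*log(2)) - (-5*log(7) - 4*log(2)) = -10*log(3) - 4*log(2) + 5*log(7).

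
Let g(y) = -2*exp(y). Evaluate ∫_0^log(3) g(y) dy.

An antiderivative is F(y) = -2*exp(y).
Then F(log(3)) - F(0) = (-6) - (-2) = -4.

-4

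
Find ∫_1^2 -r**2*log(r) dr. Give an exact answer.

Integrate by parts once (u = ln r, dv = -r**2 dr).
An antiderivative is F(r) = -r**3*(3*log(r) - 1)/9.
Then F(2) - F(1) = (8/9 - 8*log(2)/3) - (1/9) = 7/9 - 8*log(2)/3.

7/9 - 8*log(2)/3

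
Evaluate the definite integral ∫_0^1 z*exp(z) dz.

Integrate by parts once (u = z, dv = exp(z) dz).
An antiderivative is F(z) = (z - 1)*exp(z).
Then F(1) - F(0) = (0) - (-1) = 1.

1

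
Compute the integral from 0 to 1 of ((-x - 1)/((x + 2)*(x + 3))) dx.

Factor the denominator: x**2 + 5*x + 6 = (x + 3)(x + 2).
Partial fractions: (-x - 1)/((x + 2)*(x + 3)) = -2/(x + 3) + 1/(x + 2).
An antiderivative is F(x) = log(x + 2) - 2*log(x + 3).
Then F(1) - F(0) = (log(3/16)) - (log(2/9)) = log(27/32).

log(27/32)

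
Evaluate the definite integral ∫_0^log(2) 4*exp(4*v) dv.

Let u = exp(v), so du = exp(v) dv. When v = 0, u = 1; when v = log(2), u = 2.
The integral becomes 4·∫ u**3 du from 1 to 2, with antiderivative u**4.
Back in v: F(v) = exp(4*v).
Then F(log(2)) - F(0) = (16) - (1) = 15.

15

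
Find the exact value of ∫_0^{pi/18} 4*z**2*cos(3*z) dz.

-4/27 + pi**2/486 + 2*sqrt(3)*pi/81

Integrate by parts twice (u = z^2, dv = 4*cos(3*z) dz).
An antiderivative is F(z) = 4*z**2*sin(3*z)/3 + 8*z*cos(3*z)/9 - 8*sin(3*z)/27.
Then F(pi/18) - F(0) = (-4/27 + pi**2/486 + 2*sqrt(3)*pi/81) - (0) = -4/27 + pi**2/486 + 2*sqrt(3)*pi/81.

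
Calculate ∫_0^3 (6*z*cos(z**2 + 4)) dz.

3*sin(13) - 3*sin(4)

Let u = z**2 + 4, so du = 2*z dz. When z = 0, u = 4; when z = 3, u = 13.
The integral becomes 3·∫ cos(u) du from 4 to 13, with antiderivative 3*sin(u).
Back in z: F(z) = 3*sin(z**2 + 4).
Then F(3) - F(0) = (3*sin(13)) - (3*sin(4)) = 3*sin(13) - 3*sin(4).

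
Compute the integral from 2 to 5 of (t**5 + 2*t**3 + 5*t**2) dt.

By the power rule, an antiderivative is F(t) = t**6/6 + t**4/2 + 5*t**3/3.
Then F(5) - F(2) = (3125) - (32) = 3093.

3093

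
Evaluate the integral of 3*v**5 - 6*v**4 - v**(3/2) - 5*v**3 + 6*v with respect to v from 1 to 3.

-18*sqrt(3)/5 - 2

By the power rule, an antiderivative is F(v) = v**6/2 - 2*v**(5/2)/5 - 6*v**5/5 - 5*v**4/4 + 3*v**2.
Then F(3) - F(1) = (-18*sqrt(3)/5 - 27/20) - (13/20) = -18*sqrt(3)/5 - 2.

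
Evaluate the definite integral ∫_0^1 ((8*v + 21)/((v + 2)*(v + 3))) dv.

log(18)

Factor the denominator: v**2 + 5*v + 6 = (v + 3)(v + 2).
Partial fractions: (8*v + 21)/((v + 2)*(v + 3)) = 3/(v + 3) + 5/(v + 2).
An antiderivative is F(v) = 5*log(v + 2) + 3*log(v + 3).
Then F(1) - F(0) = (6*log(2) + 5*log(3)) - (3*log(3) + 5*log(2)) = log(18).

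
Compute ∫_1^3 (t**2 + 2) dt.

By the power rule, an antiderivative is F(t) = t**3/3 + 2*t.
Then F(3) - F(1) = (15) - (7/3) = 38/3.

38/3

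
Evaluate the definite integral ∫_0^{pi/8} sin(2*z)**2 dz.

Use the identity sin^2(2*z) = (1 - cos(4*z))/2.
An antiderivative is F(z) = z/2 - sin(4*z)/8.
Then F(pi/8) - F(0) = (-1/8 + pi/16) - (0) = -1/8 + pi/16.

-1/8 + pi/16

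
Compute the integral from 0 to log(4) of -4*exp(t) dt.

An antiderivative is F(t) = -4*exp(t).
Then F(log(4)) - F(0) = (-16) - (-4) = -12.

-12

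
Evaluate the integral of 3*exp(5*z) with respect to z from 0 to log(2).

Let u = exp(z), so du = exp(z) dz. When z = 0, u = 1; when z = log(2), u = 2.
The integral becomes 3·∫ u**4 du from 1 to 2, with antiderivative 3*u**5/5.
Back in z: F(z) = 3*exp(5*z)/5.
Then F(log(2)) - F(0) = (96/5) - (3/5) = 93/5.

93/5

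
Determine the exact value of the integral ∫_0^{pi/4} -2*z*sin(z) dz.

Integrate by parts once (u = z, dv = -2*sin(z) dz).
An antiderivative is F(z) = 2*z*cos(z) - 2*sin(z).
Then F(pi/4) - F(0) = (sqrt(2)*(-4 + pi)/4) - (0) = sqrt(2)*(-4 + pi)/4.

sqrt(2)*(-4 + pi)/4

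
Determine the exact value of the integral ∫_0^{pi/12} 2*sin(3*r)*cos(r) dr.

5/8 - sqrt(3)/4

Use the identity sin(3*r)cos(r) = [sin(4*r) + sin(2*r)]/2.
An antiderivative is F(r) = -cos(2*r)/2 - cos(4*r)/4.
Then F(pi/12) - F(0) = (-sqrt(3)/4 - 1/8) - (-3/4) = 5/8 - sqrt(3)/4.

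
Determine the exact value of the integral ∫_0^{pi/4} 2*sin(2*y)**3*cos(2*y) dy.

Let u = sin(2*y), so du = 2*cos(2*y) dy. When y = 0, u = 0; when y = pi/4, u = 1.
The integral becomes ∫ u**3 du from 0 to 1, with antiderivative u**4/4.
Back in y: F(y) = sin(2*y)**4/4.
Then F(pi/4) - F(0) = (1/4) - (0) = 1/4.

1/4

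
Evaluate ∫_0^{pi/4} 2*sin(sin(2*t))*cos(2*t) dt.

1 - cos(1)

Let u = sin(2*t), so du = 2*cos(2*t) dt. When t = 0, u = 0; when t = pi/4, u = 1.
The integral becomes ∫ sin(u) du from 0 to 1, with antiderivative -cos(u).
Back in t: F(t) = -cos(sin(2*t)).
Then F(pi/4) - F(0) = (-cos(1)) - (-1) = 1 - cos(1).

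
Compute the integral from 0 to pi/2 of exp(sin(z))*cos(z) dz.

-1 + E

Let u = sin(z), so du = cos(z) dz. When z = 0, u = 0; when z = pi/2, u = 1.
The integral becomes ∫ exp(u) du from 0 to 1, with antiderivative exp(u).
Back in z: F(z) = exp(sin(z)).
Then F(pi/2) - F(0) = (E) - (1) = -1 + E.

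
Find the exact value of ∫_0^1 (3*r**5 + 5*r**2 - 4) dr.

By the power rule, an antiderivative is F(r) = r**6/2 + 5*r**3/3 - 4*r.
Then F(1) - F(0) = (-11/6) - (0) = -11/6.

-11/6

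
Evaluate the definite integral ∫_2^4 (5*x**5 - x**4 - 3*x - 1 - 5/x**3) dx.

By the power rule, an antiderivative is F(x) = 5*x**6/6 - x**5/5 - 3*x**2/2 - x + 5/(2*x**2).
Then F(4) - F(2) = (1526731/480) - (4747/120) = 502581/160.

502581/160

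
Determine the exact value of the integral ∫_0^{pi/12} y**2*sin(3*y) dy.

-2/27 - sqrt(2)*pi**2/864 + sqrt(2)*pi/108 + sqrt(2)/27

Integrate by parts twice (u = y^2, dv = sin(3*y) dy).
An antiderivative is F(y) = -y**2*cos(3*y)/3 + 2*y*sin(3*y)/9 + 2*cos(3*y)/27.
Then F(pi/12) - F(0) = (sqrt(2)*(-pi**2 + 8*pi + 32)/864) - (2/27) = -2/27 - sqrt(2)*pi**2/864 + sqrt(2)*pi/108 + sqrt(2)/27.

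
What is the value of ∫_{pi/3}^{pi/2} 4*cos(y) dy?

An antiderivative is F(y) = 4*sin(y).
Then F(pi/2) - F(pi/3) = (4) - (2*sqrt(3)) = 4 - 2*sqrt(3).

4 - 2*sqrt(3)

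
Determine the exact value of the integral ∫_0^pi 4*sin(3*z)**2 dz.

Use the identity sin^2(3*z) = (1 - cos(6*z))/2.
An antiderivative is F(z) = 2*z - sin(6*z)/3.
Then F(pi) - F(0) = (2*pi) - (0) = 2*pi.

2*pi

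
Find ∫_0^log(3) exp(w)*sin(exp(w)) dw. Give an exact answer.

Let u = exp(w), so du = exp(w) dw. When w = 0, u = 1; when w = log(3), u = 3.
The integral becomes ∫ sin(u) du from 1 to 3, with antiderivative -cos(u).
Back in w: F(w) = -cos(exp(w)).
Then F(log(3)) - F(0) = (-cos(3)) - (-cos(1)) = cos(1) - cos(3).

cos(1) - cos(3)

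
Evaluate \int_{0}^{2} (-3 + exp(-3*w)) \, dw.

An antiderivative is F(w) = -3*w - exp(-3*w)/3.
Then F(2) - F(0) = (-6 - exp(-6)/3) - (-1/3) = -17/3 - exp(-6)/3.

-17/3 - exp(-6)/3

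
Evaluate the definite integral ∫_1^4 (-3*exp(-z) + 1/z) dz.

An antiderivative is F(z) = log(z) + 3*exp(-z).
Then F(4) - F(1) = ((3 + log(4**exp(4)))*exp(-4)) - (3*exp(-1)) = (-3*exp(3) + 3 + log(4**exp(4)))*exp(-4).

(-3*exp(3) + 3 + log(4**exp(4)))*exp(-4)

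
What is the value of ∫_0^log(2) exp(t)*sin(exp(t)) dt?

-cos(2) + cos(1)

Let u = exp(t), so du = exp(t) dt. When t = 0, u = 1; when t = log(2), u = 2.
The integral becomes ∫ sin(u) du from 1 to 2, with antiderivative -cos(u).
Back in t: F(t) = -cos(exp(t)).
Then F(log(2)) - F(0) = (-cos(2)) - (-cos(1)) = -cos(2) + cos(1).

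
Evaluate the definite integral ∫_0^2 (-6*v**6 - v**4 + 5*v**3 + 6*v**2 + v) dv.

-2734/35

By the power rule, an antiderivative is F(v) = -6*v**7/7 - v**5/5 + 5*v**4/4 + 2*v**3 + v**2/2.
Then F(2) - F(0) = (-2734/35) - (0) = -2734/35.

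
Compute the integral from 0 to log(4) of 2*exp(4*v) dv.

Let u = exp(v), so du = exp(v) dv. When v = 0, u = 1; when v = log(4), u = 4.
The integral becomes 2·∫ u**3 du from 1 to 4, with antiderivative u**4/2.
Back in v: F(v) = exp(4*v)/2.
Then F(log(4)) - F(0) = (128) - (1/2) = 255/2.

255/2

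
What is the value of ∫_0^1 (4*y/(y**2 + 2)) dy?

Let u = y**2 + 2, so du = 2*y dy. When y = 0, u = 2; when y = 1, u = 3.
The integral becomes 2·∫ 1/u du from 2 to 3, with antiderivative 2*log(u).
Back in y: F(y) = 2*log(y**2 + 2).
Then F(1) - F(0) = (log(9)) - (log(4)) = log(9/4).

log(9/4)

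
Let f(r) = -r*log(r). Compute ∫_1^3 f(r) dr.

Integrate by parts once (u = ln r, dv = -r dr).
An antiderivative is F(r) = -r**2*(2*log(r) - 1)/4.
Then F(3) - F(1) = (9/4 - 9*log(3)/2) - (1/4) = 2 - 9*log(3)/2.

2 - 9*log(3)/2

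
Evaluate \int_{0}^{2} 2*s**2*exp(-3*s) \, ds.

Integrate by parts twice (u = s^2, dv = 2*exp(-3*s) ds).
An antiderivative is F(s) = (-18*s**2 - 12*s - 4)*exp(-3*s)/27.
Then F(2) - F(0) = (-100*exp(-6)/27) - (-4/27) = 4/27 - 100*exp(-6)/27.

4/27 - 100*exp(-6)/27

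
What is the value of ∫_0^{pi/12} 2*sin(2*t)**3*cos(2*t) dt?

Let u = sin(2*t), so du = 2*cos(2*t) dt. When t = 0, u = 0; when t = pi/12, u = 1/2.
The integral becomes ∫ u**3 du from 0 to 1/2, with antiderivative u**4/4.
Back in t: F(t) = sin(2*t)**4/4.
Then F(pi/12) - F(0) = (1/64) - (0) = 1/64.

1/64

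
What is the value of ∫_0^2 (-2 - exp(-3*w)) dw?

An antiderivative is F(w) = -2*w + exp(-3*w)/3.
Then F(2) - F(0) = (-4 + exp(-6)/3) - (1/3) = -13/3 + exp(-6)/3.

-13/3 + exp(-6)/3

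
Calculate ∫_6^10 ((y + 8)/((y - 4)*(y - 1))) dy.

Factor the denominator: y**2 - 5*y + 4 = (y - 1)(y - 4).
Partial fractions: (y + 8)/((y - 4)*(y - 1)) = -3/(y - 1) + 4/(y - 4).
An antiderivative is F(y) = 4*log(y - 4) - 3*log(y - 1).
Then F(10) - F(6) = (log(16/9)) - (-3*log(5) + 4*log(2)) = -2*log(3) + 3*log(5).

-2*log(3) + 3*log(5)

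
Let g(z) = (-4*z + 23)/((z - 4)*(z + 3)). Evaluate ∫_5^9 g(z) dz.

-5*log(3) + log(5) + 5*log(2)

Factor the denominator: z**2 - z - 12 = (z + 3)(z - 4).
Partial fractions: (-4*z + 23)/((z - 4)*(z + 3)) = -5/(z + 3) + 1/(z - 4).
An antiderivative is F(z) = log(z - 4) - 5*log(z + 3).
Then F(9) - F(5) = (-10*log(2) - 5*log(3) + log(5)) - (-15*log(2)) = -5*log(3) + log(5) + 5*log(2).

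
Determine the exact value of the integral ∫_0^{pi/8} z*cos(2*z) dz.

-1/4 + sqrt(2)*pi/32 + sqrt(2)/8

Integrate by parts once (u = z, dv = cos(2*z) dz).
An antiderivative is F(z) = z*sin(2*z)/2 + cos(2*z)/4.
Then F(pi/8) - F(0) = (sqrt(2)*(pi + 4)/32) - (1/4) = -1/4 + sqrt(2)*pi/32 + sqrt(2)/8.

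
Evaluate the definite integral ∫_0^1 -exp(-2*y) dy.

(1 - exp(2))*exp(-2)/2

An antiderivative is F(y) = exp(-2*y)/2.
Then F(1) - F(0) = (exp(-2)/2) - (1/2) = (1 - exp(2))*exp(-2)/2.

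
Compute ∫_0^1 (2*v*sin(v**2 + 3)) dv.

cos(3) - cos(4)

Let u = v**2 + 3, so du = 2*v dv. When v = 0, u = 3; when v = 1, u = 4.
The integral becomes ∫ sin(u) du from 3 to 4, with antiderivative -cos(u).
Back in v: F(v) = -cos(v**2 + 3).
Then F(1) - F(0) = (-cos(4)) - (-cos(3)) = cos(3) - cos(4).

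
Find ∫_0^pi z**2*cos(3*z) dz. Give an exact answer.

Integrate by parts twice (u = z^2, dv = cos(3*z) dz).
An antiderivative is F(z) = z**2*sin(3*z)/3 + 2*z*cos(3*z)/9 - 2*sin(3*z)/27.
Then F(pi) - F(0) = (-2*pi/9) - (0) = -2*pi/9.

-2*pi/9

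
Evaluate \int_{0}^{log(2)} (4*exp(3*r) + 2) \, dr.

An antiderivative is F(r) = 4*exp(3*r)/3 + 2*r.
Then F(log(2)) - F(0) = (log(4) + 32/3) - (4/3) = log(4) + 28/3.

log(4) + 28/3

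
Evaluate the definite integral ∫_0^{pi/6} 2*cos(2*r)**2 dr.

sqrt(3)/8 + pi/6

Use the identity cos^2(2*r) = (1 + cos(4*r))/2.
An antiderivative is F(r) = r + sin(4*r)/4.
Then F(pi/6) - F(0) = (sqrt(3)/8 + pi/6) - (0) = sqrt(3)/8 + pi/6.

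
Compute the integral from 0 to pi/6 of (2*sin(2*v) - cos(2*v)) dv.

1/2 - sqrt(3)/4

An antiderivative is F(v) = -sin(2*v)/2 - cos(2*v).
Then F(pi/6) - F(0) = (-1/2 - sqrt(3)/4) - (-1) = 1/2 - sqrt(3)/4.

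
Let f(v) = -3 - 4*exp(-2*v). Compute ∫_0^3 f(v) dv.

-11 + 2*exp(-6)

An antiderivative is F(v) = -3*v + 2*exp(-2*v).
Then F(3) - F(0) = (-9 + 2*exp(-6)) - (2) = -11 + 2*exp(-6).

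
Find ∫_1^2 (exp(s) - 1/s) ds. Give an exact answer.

-exp(1) - log(2) + exp(2)

An antiderivative is F(s) = exp(s) - log(s).
Then F(2) - F(1) = (-log(2) + exp(2)) - (exp(1)) = -exp(1) - log(2) + exp(2).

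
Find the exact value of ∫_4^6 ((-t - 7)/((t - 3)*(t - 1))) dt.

-9*log(3) + 4*log(5)

Factor the denominator: t**2 - 4*t + 3 = (t - 1)(t - 3).
Partial fractions: (-t - 7)/((t - 3)*(t - 1)) = 4/(t - 1) - 5/(t - 3).
An antiderivative is F(t) = -5*log(t - 3) + 4*log(t - 1).
Then F(6) - F(4) = (-5*log(3) + 4*log(5)) - (log(81)) = -9*log(3) + 4*log(5).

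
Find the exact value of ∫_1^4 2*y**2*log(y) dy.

Integrate by parts once (u = ln y, dv = 2*y**2 dy).
An antiderivative is F(y) = 2*y**3*(3*log(y) - 1)/9.
Then F(4) - F(1) = (-128/9 + 256*log(2)/3) - (-2/9) = -14 + 256*log(2)/3.

-14 + 256*log(2)/3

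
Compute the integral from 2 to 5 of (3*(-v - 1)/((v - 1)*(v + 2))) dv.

-log(28)

Factor the denominator: v**2 + v - 2 = (v + 2)(v - 1).
Partial fractions: 3*(-v - 1)/((v - 1)*(v + 2)) = -1/(v + 2) - 2/(v - 1).
An antiderivative is F(v) = -2*log(v - 1) - log(v + 2).
Then F(5) - F(2) = (-4*log(2) - log(7)) - (-log(4)) = -log(28).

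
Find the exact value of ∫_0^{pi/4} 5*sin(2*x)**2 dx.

5*pi/8

Use the identity sin^2(2*x) = (1 - cos(4*x))/2.
An antiderivative is F(x) = 5*x/2 - 5*sin(4*x)/8.
Then F(pi/4) - F(0) = (5*pi/8) - (0) = 5*pi/8.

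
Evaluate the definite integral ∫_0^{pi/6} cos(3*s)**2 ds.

Use the identity cos^2(3*s) = (1 + cos(6*s))/2.
An antiderivative is F(s) = s/2 + sin(6*s)/12.
Then F(pi/6) - F(0) = (pi/12) - (0) = pi/12.

pi/12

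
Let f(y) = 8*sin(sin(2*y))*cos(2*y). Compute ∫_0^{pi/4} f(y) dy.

4 - 4*cos(1)

Let u = sin(2*y), so du = 2*cos(2*y) dy. When y = 0, u = 0; when y = pi/4, u = 1.
The integral becomes 4·∫ sin(u) du from 0 to 1, with antiderivative -4*cos(u).
Back in y: F(y) = -4*cos(sin(2*y)).
Then F(pi/4) - F(0) = (-4*cos(1)) - (-4) = 4 - 4*cos(1).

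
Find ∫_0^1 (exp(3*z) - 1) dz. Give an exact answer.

-4/3 + exp(3)/3

An antiderivative is F(z) = exp(3*z)/3 - z.
Then F(1) - F(0) = (-1 + exp(3)/3) - (1/3) = -4/3 + exp(3)/3.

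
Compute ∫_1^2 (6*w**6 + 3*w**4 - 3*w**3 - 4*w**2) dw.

By the power rule, an antiderivative is F(w) = 6*w**7/7 + 3*w**5/5 - 3*w**4/4 - 4*w**3/3.
Then F(2) - F(1) = (11156/105) - (-263/420) = 44887/420.

44887/420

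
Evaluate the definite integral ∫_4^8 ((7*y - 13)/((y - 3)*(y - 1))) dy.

-3*log(3) + 3*log(7) + 4*log(5)

Factor the denominator: y**2 - 4*y + 3 = (y - 1)(y - 3).
Partial fractions: (7*y - 13)/((y - 3)*(y - 1)) = 3/(y - 1) + 4/(y - 3).
An antiderivative is F(y) = 4*log(y - 3) + 3*log(y - 1).
Then F(8) - F(4) = (3*log(7) + 4*log(5)) - (log(27)) = -3*log(3) + 3*log(7) + 4*log(5).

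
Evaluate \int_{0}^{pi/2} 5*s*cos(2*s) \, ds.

Integrate by parts once (u = s, dv = 5*cos(2*s) ds).
An antiderivative is F(s) = 5*s*sin(2*s)/2 + 5*cos(2*s)/4.
Then F(pi/2) - F(0) = (-5/4) - (5/4) = -5/2.

-5/2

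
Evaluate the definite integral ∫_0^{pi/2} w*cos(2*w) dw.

-1/2

Integrate by parts once (u = w, dv = cos(2*w) dw).
An antiderivative is F(w) = w*sin(2*w)/2 + cos(2*w)/4.
Then F(pi/2) - F(0) = (-1/4) - (1/4) = -1/2.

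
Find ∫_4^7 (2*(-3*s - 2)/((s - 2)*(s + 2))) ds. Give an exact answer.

Factor the denominator: s**2 - 4 = (s + 2)(s - 2).
Partial fractions: 2*(-3*s - 2)/((s - 2)*(s + 2)) = -2/(s + 2) - 4/(s - 2).
An antiderivative is F(s) = -4*log(s - 2) - 2*log(s + 2).
Then F(7) - F(4) = (-4*log(5) - 4*log(3)) - (-6*log(2) - 2*log(3)) = -4*log(5) - 2*log(3) + 6*log(2).

-4*log(5) - 2*log(3) + 6*log(2)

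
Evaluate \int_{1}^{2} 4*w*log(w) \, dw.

-3 + 8*log(2)

Integrate by parts once (u = ln w, dv = 4*w dw).
An antiderivative is F(w) = w**2*(2*log(w) - 1).
Then F(2) - F(1) = (-4 + 8*log(2)) - (-1) = -3 + 8*log(2).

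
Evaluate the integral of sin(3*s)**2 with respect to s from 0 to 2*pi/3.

Use the identity sin^2(3*s) = (1 - cos(6*s))/2.
An antiderivative is F(s) = s/2 - sin(6*s)/12.
Then F(2*pi/3) - F(0) = (pi/3) - (0) = pi/3.

pi/3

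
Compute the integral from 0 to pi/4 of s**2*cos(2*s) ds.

Integrate by parts twice (u = s^2, dv = cos(2*s) ds).
An antiderivative is F(s) = s**2*sin(2*s)/2 + s*cos(2*s)/2 - sin(2*s)/4.
Then F(pi/4) - F(0) = (-1/4 + pi**2/32) - (0) = -1/4 + pi**2/32.

-1/4 + pi**2/32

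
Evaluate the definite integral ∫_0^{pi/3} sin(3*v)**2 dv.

Use the identity sin^2(3*v) = (1 - cos(6*v))/2.
An antiderivative is F(v) = v/2 - sin(6*v)/12.
Then F(pi/3) - F(0) = (pi/6) - (0) = pi/6.

pi/6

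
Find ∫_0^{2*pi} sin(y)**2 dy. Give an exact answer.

pi

Use the identity sin^2(y) = (1 - cos(2*y))/2.
An antiderivative is F(y) = y/2 - sin(2*y)/4.
Then F(2*pi) - F(0) = (pi) - (0) = pi.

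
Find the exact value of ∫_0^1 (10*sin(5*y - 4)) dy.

2*cos(4) - 2*cos(1)

Let u = 5*y - 4, so du = 5 dy. When y = 0, u = -4; when y = 1, u = 1.
The integral becomes 2·∫ sin(u) du from -4 to 1, with antiderivative -2*cos(u).
Back in y: F(y) = -2*cos(5*y - 4).
Then F(1) - F(0) = (-2*cos(1)) - (-2*cos(4)) = 2*cos(4) - 2*cos(1).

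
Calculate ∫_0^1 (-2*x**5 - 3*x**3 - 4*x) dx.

-37/12

By the power rule, an antiderivative is F(x) = -x**6/3 - 3*x**4/4 - 2*x**2.
Then F(1) - F(0) = (-37/12) - (0) = -37/12.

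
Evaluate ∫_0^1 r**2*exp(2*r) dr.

Integrate by parts twice (u = r^2, dv = exp(2*r) dr).
An antiderivative is F(r) = (2*r**2 - 2*r + 1)*exp(2*r)/4.
Then F(1) - F(0) = (exp(2)/4) - (1/4) = -1/4 + exp(2)/4.

-1/4 + exp(2)/4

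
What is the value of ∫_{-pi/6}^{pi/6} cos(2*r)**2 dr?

Use the identity cos^2(2*r) = (1 + cos(4*r))/2.
An antiderivative is F(r) = r/2 + sin(4*r)/8.
Then F(pi/6) - F(-pi/6) = (sqrt(3)/16 + pi/12) - (-pi/12 - sqrt(3)/16) = sqrt(3)/8 + pi/6.

sqrt(3)/8 + pi/6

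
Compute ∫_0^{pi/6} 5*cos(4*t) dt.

5*sqrt(3)/8

An antiderivative is F(t) = 5*sin(4*t)/4.
Then F(pi/6) - F(0) = (5*sqrt(3)/8) - (0) = 5*sqrt(3)/8.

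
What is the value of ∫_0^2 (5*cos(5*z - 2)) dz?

Let u = 5*z - 2, so du = 5 dz. When z = 0, u = -2; when z = 2, u = 8.
The integral becomes ∫ cos(u) du from -2 to 8, with antiderivative sin(u).
Back in z: F(z) = sin(5*z - 2).
Then F(2) - F(0) = (sin(8)) - (-sin(2)) = sin(2) + sin(8).

sin(2) + sin(8)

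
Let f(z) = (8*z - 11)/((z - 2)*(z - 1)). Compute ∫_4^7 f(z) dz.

Factor the denominator: z**2 - 3*z + 2 = (z - 1)(z - 2).
Partial fractions: (8*z - 11)/((z - 2)*(z - 1)) = 3/(z - 1) + 5/(z - 2).
An antiderivative is F(z) = 5*log(z - 2) + 3*log(z - 1).
Then F(7) - F(4) = (3*log(2) + 3*log(3) + 5*log(5)) - (3*log(3) + 5*log(2)) = -2*log(2) + 5*log(5).

-2*log(2) + 5*log(5)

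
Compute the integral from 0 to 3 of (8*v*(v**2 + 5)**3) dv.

37791

Let u = v**2 + 5, so du = 2*v dv. When v = 0, u = 5; when v = 3, u = 14.
The integral becomes 4·∫ u**3 du from 5 to 14, with antiderivative u**4.
Back in v: F(v) = (v**2 + 5)**4.
Then F(3) - F(0) = (38416) - (625) = 37791.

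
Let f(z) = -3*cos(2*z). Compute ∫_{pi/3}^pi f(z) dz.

An antiderivative is F(z) = -3*sin(2*z)/2.
Then F(pi) - F(pi/3) = (0) - (-3*sqrt(3)/4) = 3*sqrt(3)/4.

3*sqrt(3)/4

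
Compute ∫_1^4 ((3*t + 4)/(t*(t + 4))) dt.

-2*log(5) + 8*log(2)

Factor the denominator: t**2 + 4*t = (t + 4)t.
Partial fractions: (3*t + 4)/(t*(t + 4)) = 2/(t + 4) + 1/t.
An antiderivative is F(t) = log(t) + 2*log(t + 4).
Then F(4) - F(1) = (8*log(2)) - (log(25)) = -2*log(5) + 8*log(2).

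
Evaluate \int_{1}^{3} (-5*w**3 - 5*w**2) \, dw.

By the power rule, an antiderivative is F(w) = -5*w**4/4 - 5*w**3/3.
Then F(3) - F(1) = (-585/4) - (-35/12) = -430/3.

-430/3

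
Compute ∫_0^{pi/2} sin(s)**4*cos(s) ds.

Let u = sin(s), so du = cos(s) ds. When s = 0, u = 0; when s = pi/2, u = 1.
The integral becomes ∫ u**4 du from 0 to 1, with antiderivative u**5/5.
Back in s: F(s) = sin(s)**5/5.
Then F(pi/2) - F(0) = (1/5) - (0) = 1/5.

1/5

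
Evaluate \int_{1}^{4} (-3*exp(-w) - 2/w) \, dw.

-4*log(2) - 3*exp(-1) + 3*exp(-4)

An antiderivative is F(w) = -2*log(w) + 3*exp(-w).
Then F(4) - F(1) = (-4*log(2) + 3*exp(-4)) - (3*exp(-1)) = -4*log(2) - 3*exp(-1) + 3*exp(-4).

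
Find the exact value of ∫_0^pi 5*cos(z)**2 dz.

5*pi/2

Use the identity cos^2(z) = (1 + cos(2*z))/2.
An antiderivative is F(z) = 5*z/2 + 5*sin(2*z)/4.
Then F(pi) - F(0) = (5*pi/2) - (0) = 5*pi/2.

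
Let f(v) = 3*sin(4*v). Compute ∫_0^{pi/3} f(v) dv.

9/8

An antiderivative is F(v) = -3*cos(4*v)/4.
Then F(pi/3) - F(0) = (3/8) - (-3/4) = 9/8.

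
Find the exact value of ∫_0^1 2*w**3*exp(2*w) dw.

Integrate by parts 3 times (u = w^3, dv = 2*exp(2*w) dw).
An antiderivative is F(w) = (4*w**3 - 6*w**2 + 6*w - 3)*exp(2*w)/4.
Then F(1) - F(0) = (exp(2)/4) - (-3/4) = 3/4 + exp(2)/4.

3/4 + exp(2)/4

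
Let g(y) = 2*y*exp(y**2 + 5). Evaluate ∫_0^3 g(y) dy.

-exp(5) + exp(14)

Let u = y**2 + 5, so du = 2*y dy. When y = 0, u = 5; when y = 3, u = 14.
The integral becomes ∫ exp(u) du from 5 to 14, with antiderivative exp(u).
Back in y: F(y) = exp(y**2 + 5).
Then F(3) - F(0) = (exp(14)) - (exp(5)) = -exp(5) + exp(14).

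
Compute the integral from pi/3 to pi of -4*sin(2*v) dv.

An antiderivative is F(v) = 2*cos(2*v).
Then F(pi) - F(pi/3) = (2) - (-1) = 3.

3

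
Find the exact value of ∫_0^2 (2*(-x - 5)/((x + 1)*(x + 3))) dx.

Factor the denominator: x**2 + 4*x + 3 = (x + 3)(x + 1).
Partial fractions: 2*(-x - 5)/((x + 1)*(x + 3)) = 2/(x + 3) - 4/(x + 1).
An antiderivative is F(x) = -4*log(x + 1) + 2*log(x + 3).
Then F(2) - F(0) = (log(25/81)) - (log(9)) = -6*log(3) + 2*log(5).

-6*log(3) + 2*log(5)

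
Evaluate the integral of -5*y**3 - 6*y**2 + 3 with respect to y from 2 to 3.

-465/4

By the power rule, an antiderivative is F(y) = -5*y**4/4 - 2*y**3 + 3*y.
Then F(3) - F(2) = (-585/4) - (-30) = -465/4.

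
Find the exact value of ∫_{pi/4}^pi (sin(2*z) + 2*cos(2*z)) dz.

An antiderivative is F(z) = sin(2*z) - cos(2*z)/2.
Then F(pi) - F(pi/4) = (-1/2) - (1) = -3/2.

-3/2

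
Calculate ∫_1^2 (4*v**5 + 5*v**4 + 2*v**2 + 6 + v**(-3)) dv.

By the power rule, an antiderivative is F(v) = 2*v**6/3 + v**5 + 2*v**3/3 + 6*v - 1/(2*v**2).
Then F(2) - F(1) = (735/8) - (47/6) = 2017/24.

2017/24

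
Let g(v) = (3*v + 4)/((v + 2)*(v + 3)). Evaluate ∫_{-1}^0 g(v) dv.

-7*log(2) + 5*log(3)

Factor the denominator: v**2 + 5*v + 6 = (v + 3)(v + 2).
Partial fractions: (3*v + 4)/((v + 2)*(v + 3)) = 5/(v + 3) - 2/(v + 2).
An antiderivative is F(v) = -2*log(v + 2) + 5*log(v + 3).
Then F(0) - F(-1) = (-2*log(2) + 5*log(3)) - (log(32)) = -7*log(2) + 5*log(3).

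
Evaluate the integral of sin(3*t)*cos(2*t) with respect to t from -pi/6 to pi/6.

Use the identity sin(3*t)cos(2*t) = [sin(5*t) + sin(t)]/2.
An antiderivative is F(t) = -cos(t)/2 - cos(5*t)/10.
Then F(pi/6) - F(-pi/6) = (-sqrt(3)/5) - (-sqrt(3)/5) = 0.

0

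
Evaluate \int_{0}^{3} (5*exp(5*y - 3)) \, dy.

-(1 - exp(15))*exp(-3)

Let u = 5*y - 3, so du = 5 dy. When y = 0, u = -3; when y = 3, u = 12.
The integral becomes ∫ exp(u) du from -3 to 12, with antiderivative exp(u).
Back in y: F(y) = exp(5*y - 3).
Then F(3) - F(0) = (exp(12)) - (exp(-3)) = -(1 - exp(15))*exp(-3).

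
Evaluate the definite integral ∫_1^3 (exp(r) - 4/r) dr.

-log(81) - exp(1) + exp(3)

An antiderivative is F(r) = exp(r) - 4*log(r).
Then F(3) - F(1) = (-log(81) + exp(3)) - (exp(1)) = -log(81) - exp(1) + exp(3).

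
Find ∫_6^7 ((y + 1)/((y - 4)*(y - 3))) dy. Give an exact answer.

Factor the denominator: y**2 - 7*y + 12 = (y - 3)(y - 4).
Partial fractions: (y + 1)/((y - 4)*(y - 3)) = -4/(y - 3) + 5/(y - 4).
An antiderivative is F(y) = 5*log(y - 4) - 4*log(y - 3).
Then F(7) - F(6) = (-8*log(2) + 5*log(3)) - (log(32/81)) = -13*log(2) + 9*log(3).

-13*log(2) + 9*log(3)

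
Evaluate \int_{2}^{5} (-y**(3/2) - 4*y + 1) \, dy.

-39 - 10*sqrt(5) + 8*sqrt(2)/5

By the power rule, an antiderivative is F(y) = -2*y**(5/2)/5 - 2*y**2 + y.
Then F(5) - F(2) = (-45 - 10*sqrt(5)) - (-6 - 8*sqrt(2)/5) = -39 - 10*sqrt(5) + 8*sqrt(2)/5.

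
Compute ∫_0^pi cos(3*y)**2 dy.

pi/2

Use the identity cos^2(3*y) = (1 + cos(6*y))/2.
An antiderivative is F(y) = y/2 + sin(6*y)/12.
Then F(pi) - F(0) = (pi/2) - (0) = pi/2.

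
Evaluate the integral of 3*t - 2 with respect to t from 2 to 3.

By the power rule, an antiderivative is F(t) = 3*t**2/2 - 2*t.
Then F(3) - F(2) = (15/2) - (2) = 11/2.

11/2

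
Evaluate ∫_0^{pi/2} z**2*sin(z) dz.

Integrate by parts twice (u = z^2, dv = sin(z) dz).
An antiderivative is F(z) = -z**2*cos(z) + 2*z*sin(z) + 2*cos(z).
Then F(pi/2) - F(0) = (pi) - (2) = -2 + pi.

-2 + pi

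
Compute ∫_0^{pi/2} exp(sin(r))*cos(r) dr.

-1 + E

Let u = sin(r), so du = cos(r) dr. When r = 0, u = 0; when r = pi/2, u = 1.
The integral becomes ∫ exp(u) du from 0 to 1, with antiderivative exp(u).
Back in r: F(r) = exp(sin(r)).
Then F(pi/2) - F(0) = (E) - (1) = -1 + E.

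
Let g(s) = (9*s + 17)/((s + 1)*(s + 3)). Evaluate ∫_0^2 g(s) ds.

-log(3) + 5*log(5)

Factor the denominator: s**2 + 4*s + 3 = (s + 3)(s + 1).
Partial fractions: (9*s + 17)/((s + 1)*(s + 3)) = 5/(s + 3) + 4/(s + 1).
An antiderivative is F(s) = 4*log(s + 1) + 5*log(s + 3).
Then F(2) - F(0) = (4*log(3) + 5*log(5)) - (5*log(3)) = -log(3) + 5*log(5).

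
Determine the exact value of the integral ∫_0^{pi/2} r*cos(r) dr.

Integrate by parts once (u = r, dv = cos(r) dr).
An antiderivative is F(r) = r*sin(r) + cos(r).
Then F(pi/2) - F(0) = (pi/2) - (1) = -1 + pi/2.

-1 + pi/2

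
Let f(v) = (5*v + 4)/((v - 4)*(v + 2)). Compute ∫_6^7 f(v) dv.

-7*log(2) + 6*log(3)

Factor the denominator: v**2 - 2*v - 8 = (v + 2)(v - 4).
Partial fractions: (5*v + 4)/((v - 4)*(v + 2)) = 1/(v + 2) + 4/(v - 4).
An antiderivative is F(v) = 4*log(v - 4) + log(v + 2).
Then F(7) - F(6) = (6*log(3)) - (7*log(2)) = -7*log(2) + 6*log(3).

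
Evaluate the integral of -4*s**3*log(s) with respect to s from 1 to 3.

Integrate by parts once (u = ln s, dv = -4*s**3 ds).
An antiderivative is F(s) = -s**4*(4*log(s) - 1)/4.
Then F(3) - F(1) = (81/4 - 81*log(3)) - (1/4) = 20 - 81*log(3).

20 - 81*log(3)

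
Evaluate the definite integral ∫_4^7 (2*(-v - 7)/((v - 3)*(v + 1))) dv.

Factor the denominator: v**2 - 2*v - 3 = (v + 1)(v - 3).
Partial fractions: 2*(-v - 7)/((v - 3)*(v + 1)) = 3/(v + 1) - 5/(v - 3).
An antiderivative is F(v) = -5*log(v - 3) + 3*log(v + 1).
Then F(7) - F(4) = (-log(2)) - (3*log(5)) = -3*log(5) - log(2).

-3*log(5) - log(2)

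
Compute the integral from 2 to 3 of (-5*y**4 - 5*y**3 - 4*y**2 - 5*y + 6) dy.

By the power rule, an antiderivative is F(y) = -y**5 - 5*y**4/4 - 4*y**3/3 - 5*y**2/2 + 6*y.
Then F(3) - F(2) = (-1539/4) - (-182/3) = -3889/12.

-3889/12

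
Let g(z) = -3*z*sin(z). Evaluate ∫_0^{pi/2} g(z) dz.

-3

Integrate by parts once (u = z, dv = -3*sin(z) dz).
An antiderivative is F(z) = 3*z*cos(z) - 3*sin(z).
Then F(pi/2) - F(0) = (-3) - (0) = -3.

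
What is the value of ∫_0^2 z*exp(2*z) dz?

Integrate by parts once (u = z, dv = exp(2*z) dz).
An antiderivative is F(z) = (2*z - 1)*exp(2*z)/4.
Then F(2) - F(0) = (3*exp(4)/4) - (-1/4) = 1/4 + 3*exp(4)/4.

1/4 + 3*exp(4)/4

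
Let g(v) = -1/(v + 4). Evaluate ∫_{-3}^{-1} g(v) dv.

-log(3)

An antiderivative is F(v) = -log(v + 4).
Then F(-1) - F(-3) = (-log(3)) - (0) = -log(3).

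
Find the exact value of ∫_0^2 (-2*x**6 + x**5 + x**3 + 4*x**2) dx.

-236/21

By the power rule, an antiderivative is F(x) = -2*x**7/7 + x**6/6 + x**4/4 + 4*x**3/3.
Then F(2) - F(0) = (-236/21) - (0) = -236/21.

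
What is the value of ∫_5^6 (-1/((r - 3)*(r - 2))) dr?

log(8/9)

Factor the denominator: r**2 - 5*r + 6 = (r - 2)(r - 3).
Partial fractions: -1/((r - 3)*(r - 2)) = 1/(r - 2) - 1/(r - 3).
An antiderivative is F(r) = -log(r - 3) + log(r - 2).
Then F(6) - F(5) = (log(4/3)) - (log(3/2)) = log(8/9).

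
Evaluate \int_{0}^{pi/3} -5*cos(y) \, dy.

An antiderivative is F(y) = -5*sin(y).
Then F(pi/3) - F(0) = (-5*sqrt(3)/2) - (0) = -5*sqrt(3)/2.

-5*sqrt(3)/2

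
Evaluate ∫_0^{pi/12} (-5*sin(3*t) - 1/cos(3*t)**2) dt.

An antiderivative is F(t) = 5*cos(3*t)/3 - tan(3*t)/3.
Then F(pi/12) - F(0) = (-1/3 + 5*sqrt(2)/6) - (5/3) = -2 + 5*sqrt(2)/6.

-2 + 5*sqrt(2)/6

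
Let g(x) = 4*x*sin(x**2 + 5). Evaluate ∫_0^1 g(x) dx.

-2*cos(6) + 2*cos(5)

Let u = x**2 + 5, so du = 2*x dx. When x = 0, u = 5; when x = 1, u = 6.
The integral becomes 2·∫ sin(u) du from 5 to 6, with antiderivative -2*cos(u).
Back in x: F(x) = -2*cos(x**2 + 5).
Then F(1) - F(0) = (-2*cos(6)) - (-2*cos(5)) = -2*cos(6) + 2*cos(5).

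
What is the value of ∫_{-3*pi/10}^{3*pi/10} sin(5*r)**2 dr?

3*pi/10

Use the identity sin^2(5*r) = (1 - cos(10*r))/2.
An antiderivative is F(r) = r/2 - sin(10*r)/20.
Then F(3*pi/10) - F(-3*pi/10) = (3*pi/20) - (-3*pi/20) = 3*pi/10.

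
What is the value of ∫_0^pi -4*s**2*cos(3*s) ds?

Integrate by parts twice (u = s^2, dv = -4*cos(3*s) ds).
An antiderivative is F(s) = -4*s**2*sin(3*s)/3 - 8*s*cos(3*s)/9 + 8*sin(3*s)/27.
Then F(pi) - F(0) = (8*pi/9) - (0) = 8*pi/9.

8*pi/9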